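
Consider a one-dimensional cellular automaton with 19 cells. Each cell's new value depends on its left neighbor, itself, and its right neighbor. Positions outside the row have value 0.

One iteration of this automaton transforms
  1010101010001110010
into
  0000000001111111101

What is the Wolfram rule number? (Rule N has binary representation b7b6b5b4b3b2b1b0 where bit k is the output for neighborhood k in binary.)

position 13: 111 → 1  (bit 7 = 1)
position 14: 110 → 1  (bit 6 = 1)
position 1: 101 → 0  (bit 5 = 0)
position 9: 100 → 1  (bit 4 = 1)
position 12: 011 → 1  (bit 3 = 1)
position 0: 010 → 0  (bit 2 = 0)
position 11: 001 → 1  (bit 1 = 1)
position 10: 000 → 1  (bit 0 = 1)
bits b7..b0 = 11011011 = 219

219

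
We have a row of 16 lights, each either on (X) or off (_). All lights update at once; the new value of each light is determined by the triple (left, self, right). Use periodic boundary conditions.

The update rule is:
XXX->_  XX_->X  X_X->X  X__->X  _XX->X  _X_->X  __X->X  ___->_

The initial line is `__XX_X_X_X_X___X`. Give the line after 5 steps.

XX_______XX_____

step 1: XXXXXXXXXXXXX_XX
step 2: ____________XXX_
step 3: ___________XX_XX
step 4: X_________XXXXXX
step 5: XX_______XX_____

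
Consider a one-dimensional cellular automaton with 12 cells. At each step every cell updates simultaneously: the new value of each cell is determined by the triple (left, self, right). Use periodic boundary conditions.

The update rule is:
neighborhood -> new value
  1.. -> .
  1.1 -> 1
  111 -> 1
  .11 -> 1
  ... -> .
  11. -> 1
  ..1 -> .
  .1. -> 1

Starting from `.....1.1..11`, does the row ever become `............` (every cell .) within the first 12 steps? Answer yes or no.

no

.....111..11
.....111..11  (fixed point — unchanged through step 12)
step 12 is .....111..11, still not uniform .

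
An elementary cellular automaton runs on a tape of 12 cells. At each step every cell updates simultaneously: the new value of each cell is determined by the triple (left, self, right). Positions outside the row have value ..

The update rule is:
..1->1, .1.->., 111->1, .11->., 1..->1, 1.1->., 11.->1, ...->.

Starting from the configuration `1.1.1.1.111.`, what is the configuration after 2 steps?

........1.11

.........111
........1.11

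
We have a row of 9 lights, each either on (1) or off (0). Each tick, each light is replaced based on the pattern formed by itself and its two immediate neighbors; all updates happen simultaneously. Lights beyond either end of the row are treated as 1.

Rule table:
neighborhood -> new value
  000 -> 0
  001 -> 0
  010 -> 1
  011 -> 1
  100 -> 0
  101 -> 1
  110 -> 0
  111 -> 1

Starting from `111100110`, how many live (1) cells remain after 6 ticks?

111000101
110000111
100000111
000000111
000000111  (fixed point — unchanged through tick 6)
count of 1: 3

3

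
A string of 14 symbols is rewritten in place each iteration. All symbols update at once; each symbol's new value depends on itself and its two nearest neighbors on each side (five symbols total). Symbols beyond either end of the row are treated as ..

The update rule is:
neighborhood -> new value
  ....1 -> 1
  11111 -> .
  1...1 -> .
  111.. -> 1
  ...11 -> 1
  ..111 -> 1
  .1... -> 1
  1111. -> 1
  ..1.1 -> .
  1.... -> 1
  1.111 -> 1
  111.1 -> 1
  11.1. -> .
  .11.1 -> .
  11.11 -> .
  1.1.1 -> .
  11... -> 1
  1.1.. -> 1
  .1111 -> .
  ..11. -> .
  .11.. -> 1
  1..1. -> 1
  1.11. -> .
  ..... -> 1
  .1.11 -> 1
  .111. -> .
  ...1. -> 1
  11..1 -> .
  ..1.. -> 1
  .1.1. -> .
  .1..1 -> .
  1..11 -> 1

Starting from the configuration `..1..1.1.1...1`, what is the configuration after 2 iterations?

111.1....11.11
1.1.11111....1

1.1.11111....1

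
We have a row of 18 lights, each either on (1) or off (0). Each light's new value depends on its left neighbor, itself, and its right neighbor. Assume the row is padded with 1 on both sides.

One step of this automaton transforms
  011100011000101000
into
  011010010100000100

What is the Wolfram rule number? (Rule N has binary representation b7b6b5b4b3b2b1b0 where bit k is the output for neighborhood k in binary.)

152

position 2: 111 → 1  (bit 7 = 1)
position 3: 110 → 0  (bit 6 = 0)
position 0: 101 → 0  (bit 5 = 0)
position 4: 100 → 1  (bit 4 = 1)
position 1: 011 → 1  (bit 3 = 1)
position 12: 010 → 0  (bit 2 = 0)
position 6: 001 → 0  (bit 1 = 0)
position 5: 000 → 0  (bit 0 = 0)
bits b7..b0 = 10011000 = 152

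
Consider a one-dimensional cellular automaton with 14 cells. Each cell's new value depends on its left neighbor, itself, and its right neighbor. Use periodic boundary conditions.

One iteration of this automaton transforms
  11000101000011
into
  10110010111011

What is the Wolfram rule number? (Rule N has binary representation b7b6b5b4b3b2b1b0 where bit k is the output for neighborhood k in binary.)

185

position 0: 111 → 1  (bit 7 = 1)
position 1: 110 → 0  (bit 6 = 0)
position 6: 101 → 1  (bit 5 = 1)
position 2: 100 → 1  (bit 4 = 1)
position 12: 011 → 1  (bit 3 = 1)
position 5: 010 → 0  (bit 2 = 0)
position 4: 001 → 0  (bit 1 = 0)
position 3: 000 → 1  (bit 0 = 1)
bits b7..b0 = 10111001 = 185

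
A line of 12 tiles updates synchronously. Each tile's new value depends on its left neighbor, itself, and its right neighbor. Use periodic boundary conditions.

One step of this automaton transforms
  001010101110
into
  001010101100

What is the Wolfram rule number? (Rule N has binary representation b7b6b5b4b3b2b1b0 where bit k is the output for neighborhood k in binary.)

140

position 9: 111 → 1  (bit 7 = 1)
position 10: 110 → 0  (bit 6 = 0)
position 3: 101 → 0  (bit 5 = 0)
position 11: 100 → 0  (bit 4 = 0)
position 8: 011 → 1  (bit 3 = 1)
position 2: 010 → 1  (bit 2 = 1)
position 1: 001 → 0  (bit 1 = 0)
position 0: 000 → 0  (bit 0 = 0)
bits b7..b0 = 10001100 = 140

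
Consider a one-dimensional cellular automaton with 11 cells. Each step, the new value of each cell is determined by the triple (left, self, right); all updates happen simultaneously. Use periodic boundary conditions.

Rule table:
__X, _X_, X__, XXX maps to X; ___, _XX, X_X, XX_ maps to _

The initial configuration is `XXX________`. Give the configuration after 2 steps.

_X_XX____XX

_X_X______X
_X_XX____XX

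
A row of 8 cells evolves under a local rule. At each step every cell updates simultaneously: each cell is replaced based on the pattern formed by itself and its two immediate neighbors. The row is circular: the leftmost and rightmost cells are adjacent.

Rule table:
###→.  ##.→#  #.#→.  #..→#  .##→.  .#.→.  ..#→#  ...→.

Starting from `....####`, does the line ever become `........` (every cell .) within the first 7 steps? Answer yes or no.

#..#...#
###.#.#.
..#.....
.#.#....
#...#...
.#.#.#.#
........
all cells are . at step 7

yes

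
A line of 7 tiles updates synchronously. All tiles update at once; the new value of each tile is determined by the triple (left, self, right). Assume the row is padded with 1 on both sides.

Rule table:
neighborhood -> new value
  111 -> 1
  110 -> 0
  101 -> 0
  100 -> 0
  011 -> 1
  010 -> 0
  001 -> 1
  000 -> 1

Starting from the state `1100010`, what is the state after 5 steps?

0001111

1001100
0011001
0110011
0100111
0001111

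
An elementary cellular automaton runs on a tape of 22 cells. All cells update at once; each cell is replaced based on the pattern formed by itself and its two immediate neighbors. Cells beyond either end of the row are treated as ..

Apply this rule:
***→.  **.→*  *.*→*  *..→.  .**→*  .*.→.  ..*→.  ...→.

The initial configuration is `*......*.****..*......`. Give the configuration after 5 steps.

........**............

........**..*.........
........**............
........**............  (fixed point — unchanged through step 5)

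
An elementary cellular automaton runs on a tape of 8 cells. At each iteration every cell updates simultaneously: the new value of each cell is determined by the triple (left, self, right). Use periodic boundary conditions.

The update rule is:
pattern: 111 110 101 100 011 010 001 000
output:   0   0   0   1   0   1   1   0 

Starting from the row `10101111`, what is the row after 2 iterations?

01110000

00100000
01110000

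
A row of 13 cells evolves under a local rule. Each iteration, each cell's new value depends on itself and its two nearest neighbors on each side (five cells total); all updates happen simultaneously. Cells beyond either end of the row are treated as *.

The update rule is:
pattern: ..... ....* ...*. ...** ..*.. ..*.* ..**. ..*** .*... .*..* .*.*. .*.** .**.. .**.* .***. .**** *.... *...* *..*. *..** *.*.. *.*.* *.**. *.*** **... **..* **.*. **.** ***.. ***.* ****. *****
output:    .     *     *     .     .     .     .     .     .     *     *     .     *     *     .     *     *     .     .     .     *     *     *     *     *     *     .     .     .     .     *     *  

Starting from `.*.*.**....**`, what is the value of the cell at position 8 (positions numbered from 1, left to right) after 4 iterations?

*

.***.*****..*
.*...****.*..
.*....**..**.
.*.**..**..*.
position 8 holds *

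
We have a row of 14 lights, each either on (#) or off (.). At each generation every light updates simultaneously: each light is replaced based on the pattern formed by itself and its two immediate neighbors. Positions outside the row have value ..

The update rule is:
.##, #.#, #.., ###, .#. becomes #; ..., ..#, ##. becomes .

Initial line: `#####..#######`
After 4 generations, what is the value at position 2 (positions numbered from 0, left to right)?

####.#.######.
###.########.#
##.########.##
#.########.##.
position 2 holds #

#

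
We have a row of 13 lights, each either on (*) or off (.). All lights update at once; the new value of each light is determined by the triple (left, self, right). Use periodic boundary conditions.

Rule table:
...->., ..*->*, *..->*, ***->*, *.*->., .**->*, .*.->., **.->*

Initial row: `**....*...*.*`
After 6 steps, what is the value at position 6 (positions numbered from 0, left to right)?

*

step 1: ***..*.*.*..*
step 2: *****.....***
step 3: ******...****
step 4: *******.*****
step 5: *******.*****  (fixed point — unchanged through step 6)
position 6 holds *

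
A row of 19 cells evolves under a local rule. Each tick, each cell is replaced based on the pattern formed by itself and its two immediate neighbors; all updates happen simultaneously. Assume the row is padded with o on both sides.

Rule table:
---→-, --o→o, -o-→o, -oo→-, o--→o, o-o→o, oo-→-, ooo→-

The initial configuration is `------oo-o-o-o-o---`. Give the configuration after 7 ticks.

o--o--ooo---ooo-ooo

o----o--ooooooooo-o
-o--oooo---------o-
oooo----o-------ooo
----o--ooo-----o---
o--oooo---o---ooo-o
-oo----o-ooo-o---o-
o--o--ooo---ooo-ooo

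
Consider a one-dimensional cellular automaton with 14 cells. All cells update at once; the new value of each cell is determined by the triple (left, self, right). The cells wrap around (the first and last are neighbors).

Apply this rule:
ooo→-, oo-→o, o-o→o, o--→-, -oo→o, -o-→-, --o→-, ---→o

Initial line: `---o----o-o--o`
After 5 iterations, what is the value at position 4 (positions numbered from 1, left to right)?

-

iteration 1: -o---oo--o----
iteration 2: ---o-oo----ooo
iteration 3: -o--ooo-oo-o-o
iteration 4: o---o-ooooo-o-
iteration 5: --o--oo---oo-o
position 4 holds -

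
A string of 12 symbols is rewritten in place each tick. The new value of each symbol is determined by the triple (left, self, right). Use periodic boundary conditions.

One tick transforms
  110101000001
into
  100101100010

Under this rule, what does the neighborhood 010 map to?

1

At position 3 the neighborhood is 010; the next row has 1 there.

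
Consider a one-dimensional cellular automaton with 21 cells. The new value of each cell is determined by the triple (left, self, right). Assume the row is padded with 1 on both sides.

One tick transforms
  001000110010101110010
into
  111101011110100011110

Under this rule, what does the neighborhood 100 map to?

1

At position 0 the neighborhood is 100; the next row has 1 there.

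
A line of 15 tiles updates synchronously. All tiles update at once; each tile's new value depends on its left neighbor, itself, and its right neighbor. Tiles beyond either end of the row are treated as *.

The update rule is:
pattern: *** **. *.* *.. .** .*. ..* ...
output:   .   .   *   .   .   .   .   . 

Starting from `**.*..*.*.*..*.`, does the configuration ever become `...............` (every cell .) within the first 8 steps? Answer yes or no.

step 1: ..*....*.*....*
step 2: ........*......
step 3: ...............
all cells are . at step 3

yes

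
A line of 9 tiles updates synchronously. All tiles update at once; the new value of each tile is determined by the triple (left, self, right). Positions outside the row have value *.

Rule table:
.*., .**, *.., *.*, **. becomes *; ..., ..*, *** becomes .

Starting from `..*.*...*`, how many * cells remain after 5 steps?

step 1: *.****..*
step 2: ***..**.*
step 3: ..**.****
step 4: *.****...
step 5: ***..**..
count of *: 5

5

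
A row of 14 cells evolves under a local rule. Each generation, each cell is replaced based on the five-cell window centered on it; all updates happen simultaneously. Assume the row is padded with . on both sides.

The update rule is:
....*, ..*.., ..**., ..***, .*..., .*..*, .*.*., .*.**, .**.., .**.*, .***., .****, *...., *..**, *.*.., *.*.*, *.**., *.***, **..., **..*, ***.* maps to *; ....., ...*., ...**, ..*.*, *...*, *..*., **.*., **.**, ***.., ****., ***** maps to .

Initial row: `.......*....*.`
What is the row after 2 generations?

...*..***.*.**

.....*.****.**
...*..***.*.**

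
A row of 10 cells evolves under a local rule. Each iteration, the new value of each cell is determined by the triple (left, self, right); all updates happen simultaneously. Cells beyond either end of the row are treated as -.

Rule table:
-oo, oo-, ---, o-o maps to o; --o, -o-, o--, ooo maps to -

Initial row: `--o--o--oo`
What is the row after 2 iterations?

--ooooo-oo

o-------oo
--ooooo-oo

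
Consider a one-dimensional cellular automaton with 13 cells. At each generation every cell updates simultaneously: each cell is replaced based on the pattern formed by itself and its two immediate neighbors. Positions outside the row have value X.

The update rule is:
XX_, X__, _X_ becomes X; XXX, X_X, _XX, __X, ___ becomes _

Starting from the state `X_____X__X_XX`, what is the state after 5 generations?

XX____XX_X___
_XX____X_XX__
__XX___X__XX_
X__XX__XX__X_
XX__XX__XX_X_

XX__XX__XX_X_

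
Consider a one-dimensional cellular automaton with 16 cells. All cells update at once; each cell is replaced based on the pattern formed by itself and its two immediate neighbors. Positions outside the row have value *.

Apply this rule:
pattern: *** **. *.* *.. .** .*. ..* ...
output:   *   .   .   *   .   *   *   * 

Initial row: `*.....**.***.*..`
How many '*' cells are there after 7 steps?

15

step 1: .*****....*..***
step 2: ..***.*******.**
step 3: **.*...*****...*
step 4: *..****.***.***.
step 5: .**.**...*...*..
step 6: ......**********
step 7: ******.*********
count of *: 15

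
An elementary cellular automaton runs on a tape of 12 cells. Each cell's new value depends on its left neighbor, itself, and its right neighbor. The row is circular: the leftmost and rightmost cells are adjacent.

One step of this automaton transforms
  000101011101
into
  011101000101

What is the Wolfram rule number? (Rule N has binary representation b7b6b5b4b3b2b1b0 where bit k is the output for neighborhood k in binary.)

position 8: 111 → 0  (bit 7 = 0)
position 9: 110 → 1  (bit 6 = 1)
position 4: 101 → 0  (bit 5 = 0)
position 0: 100 → 0  (bit 4 = 0)
position 7: 011 → 0  (bit 3 = 0)
position 3: 010 → 1  (bit 2 = 1)
position 2: 001 → 1  (bit 1 = 1)
position 1: 000 → 1  (bit 0 = 1)
bits b7..b0 = 01000111 = 71

71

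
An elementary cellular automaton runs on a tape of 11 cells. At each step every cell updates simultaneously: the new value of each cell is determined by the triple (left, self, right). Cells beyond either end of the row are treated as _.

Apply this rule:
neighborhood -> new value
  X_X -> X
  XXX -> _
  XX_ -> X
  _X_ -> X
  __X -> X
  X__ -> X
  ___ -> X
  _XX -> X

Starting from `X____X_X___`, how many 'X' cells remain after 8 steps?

2

step 1: XXXXXXXXXXX
step 2: X_________X
step 3: XXXXXXXXXXX  (repeats step 1; period 2)
step 8: X_________X
count of X: 2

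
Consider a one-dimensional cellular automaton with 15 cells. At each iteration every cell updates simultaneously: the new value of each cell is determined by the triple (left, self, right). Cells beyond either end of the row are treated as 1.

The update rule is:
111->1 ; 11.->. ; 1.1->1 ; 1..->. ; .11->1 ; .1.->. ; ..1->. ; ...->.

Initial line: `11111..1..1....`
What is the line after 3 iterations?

1111...........
111............
11.............

11.............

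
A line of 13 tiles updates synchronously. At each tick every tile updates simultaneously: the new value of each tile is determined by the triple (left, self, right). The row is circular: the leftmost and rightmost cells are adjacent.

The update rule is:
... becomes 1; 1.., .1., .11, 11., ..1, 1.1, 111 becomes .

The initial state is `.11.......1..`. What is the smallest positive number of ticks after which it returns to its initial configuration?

....11111...1
.11.......1..

2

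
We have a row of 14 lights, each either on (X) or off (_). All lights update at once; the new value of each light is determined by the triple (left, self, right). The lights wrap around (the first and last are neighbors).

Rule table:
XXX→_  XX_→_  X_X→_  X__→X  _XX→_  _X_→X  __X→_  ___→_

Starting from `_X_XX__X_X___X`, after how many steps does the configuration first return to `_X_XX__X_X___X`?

_X___X_X_XX__X
_XX__X_X___X_X
___X_X_XX__X_X
X__X_X___X_X_X
_X_X_XX__X_X__
_X_X___X_X_XX_
_X_XX__X_X___X

7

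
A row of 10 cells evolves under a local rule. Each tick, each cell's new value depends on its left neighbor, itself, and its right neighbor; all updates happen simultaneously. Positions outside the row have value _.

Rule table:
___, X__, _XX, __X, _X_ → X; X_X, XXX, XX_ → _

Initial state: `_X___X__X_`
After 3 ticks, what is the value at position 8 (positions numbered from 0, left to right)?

X

XXXXXXXXXX
X_________
XXXXXXXXXX
position 8 holds X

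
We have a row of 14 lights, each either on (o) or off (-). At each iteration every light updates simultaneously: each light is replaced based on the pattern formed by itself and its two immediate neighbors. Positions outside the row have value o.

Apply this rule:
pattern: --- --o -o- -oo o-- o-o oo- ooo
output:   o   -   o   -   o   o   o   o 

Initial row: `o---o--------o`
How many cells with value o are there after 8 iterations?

ooo-oooooooo--
oooo-oooooooo-
ooooo-oooooooo
oooooo-ooooooo
ooooooo-oooooo
oooooooo-ooooo
ooooooooo-oooo
oooooooooo-ooo
count of o: 13

13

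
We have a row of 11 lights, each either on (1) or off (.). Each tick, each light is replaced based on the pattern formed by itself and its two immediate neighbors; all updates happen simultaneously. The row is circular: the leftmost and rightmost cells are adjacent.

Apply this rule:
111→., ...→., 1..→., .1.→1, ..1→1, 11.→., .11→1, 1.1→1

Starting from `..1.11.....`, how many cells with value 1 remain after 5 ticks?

2

.1111......
11.........
1.........1
.........11
........11.
count of 1: 2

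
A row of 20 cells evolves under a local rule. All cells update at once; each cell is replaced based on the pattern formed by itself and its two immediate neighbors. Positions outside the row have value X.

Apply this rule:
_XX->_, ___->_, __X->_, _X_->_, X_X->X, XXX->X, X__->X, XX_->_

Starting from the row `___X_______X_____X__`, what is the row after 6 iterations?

_X_X_X___X_______X__

iteration 1: X___X_______X_____X_
iteration 2: _X___X_______X_____X
iteration 3: X_X___X_______X_____
iteration 4: _X_X___X_______X____
iteration 5: X_X_X___X_______X___
iteration 6: _X_X_X___X_______X__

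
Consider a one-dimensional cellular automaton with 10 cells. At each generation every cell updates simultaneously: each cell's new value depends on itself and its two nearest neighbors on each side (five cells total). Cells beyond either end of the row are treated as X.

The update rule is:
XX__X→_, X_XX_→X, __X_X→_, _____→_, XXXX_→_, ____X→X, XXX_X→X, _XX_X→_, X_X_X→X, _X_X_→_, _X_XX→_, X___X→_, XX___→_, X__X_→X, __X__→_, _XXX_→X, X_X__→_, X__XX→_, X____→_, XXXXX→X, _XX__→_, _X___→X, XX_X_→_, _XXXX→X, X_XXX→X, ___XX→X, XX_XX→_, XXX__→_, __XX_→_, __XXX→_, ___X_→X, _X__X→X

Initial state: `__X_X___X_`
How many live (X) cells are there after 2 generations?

3

generation 1: _X___X_X__
generation 2: __X_X___X_
count of X: 3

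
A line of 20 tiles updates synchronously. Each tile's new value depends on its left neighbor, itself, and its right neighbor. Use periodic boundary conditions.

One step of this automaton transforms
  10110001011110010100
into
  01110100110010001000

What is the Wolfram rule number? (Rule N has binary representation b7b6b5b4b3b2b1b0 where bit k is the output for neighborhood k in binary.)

105

position 10: 111 → 0  (bit 7 = 0)
position 3: 110 → 1  (bit 6 = 1)
position 1: 101 → 1  (bit 5 = 1)
position 4: 100 → 0  (bit 4 = 0)
position 2: 011 → 1  (bit 3 = 1)
position 0: 010 → 0  (bit 2 = 0)
position 6: 001 → 0  (bit 1 = 0)
position 5: 000 → 1  (bit 0 = 1)
bits b7..b0 = 01101001 = 105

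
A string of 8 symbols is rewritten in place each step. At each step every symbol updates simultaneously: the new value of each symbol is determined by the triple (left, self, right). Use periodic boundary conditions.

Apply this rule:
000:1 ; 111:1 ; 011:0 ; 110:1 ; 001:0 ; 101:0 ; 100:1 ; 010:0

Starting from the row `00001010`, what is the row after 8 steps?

11100001
11111100
01111110
00111111
10011111
11001111
11100111
11110011

11110011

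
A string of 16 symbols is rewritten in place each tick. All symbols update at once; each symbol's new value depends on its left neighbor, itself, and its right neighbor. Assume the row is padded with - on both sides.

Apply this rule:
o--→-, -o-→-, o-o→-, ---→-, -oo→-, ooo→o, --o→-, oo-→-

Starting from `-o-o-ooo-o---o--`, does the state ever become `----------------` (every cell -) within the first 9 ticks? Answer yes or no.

------o---------
----------------
all cells are - at tick 2

yes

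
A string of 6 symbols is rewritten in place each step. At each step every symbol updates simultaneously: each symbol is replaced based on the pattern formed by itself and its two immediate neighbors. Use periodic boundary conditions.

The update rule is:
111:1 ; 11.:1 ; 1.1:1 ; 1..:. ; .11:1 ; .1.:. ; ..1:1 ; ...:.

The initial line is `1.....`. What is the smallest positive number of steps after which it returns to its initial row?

.....1
....1.
...1..
..1...
.1....
1.....

6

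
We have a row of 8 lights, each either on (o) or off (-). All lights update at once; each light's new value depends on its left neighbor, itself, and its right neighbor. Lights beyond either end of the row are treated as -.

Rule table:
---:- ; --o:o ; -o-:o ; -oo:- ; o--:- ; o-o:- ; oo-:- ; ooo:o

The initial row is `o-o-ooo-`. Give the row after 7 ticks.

o-o--o--
o-o-oo--
o-o-----
o-o-----  (fixed point — unchanged through tick 7)

o-o-----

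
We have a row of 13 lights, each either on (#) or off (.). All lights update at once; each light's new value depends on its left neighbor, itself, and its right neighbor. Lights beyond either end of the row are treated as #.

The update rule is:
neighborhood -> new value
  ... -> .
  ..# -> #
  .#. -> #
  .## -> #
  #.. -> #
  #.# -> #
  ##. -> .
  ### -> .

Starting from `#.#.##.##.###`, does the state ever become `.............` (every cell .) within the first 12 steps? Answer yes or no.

no

.####.##.##..
##...##.##.##
..#.##.##.##.
#####.##.##.#
.....##.##.##
#...##.##.##.
.#.##.##.##.#
####.##.##.##
....##.##.##.
#..##.##.##.#
.###.##.##.##
##..##.##.##.
step 12 is ##..##.##.##., still not uniform .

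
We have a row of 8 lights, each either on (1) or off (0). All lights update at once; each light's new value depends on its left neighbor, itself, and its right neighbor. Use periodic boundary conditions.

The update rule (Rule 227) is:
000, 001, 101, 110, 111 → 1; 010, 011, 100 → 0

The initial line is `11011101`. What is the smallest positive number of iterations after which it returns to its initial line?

4

iteration 1: 11101110
iteration 2: 01110111
iteration 3: 10111011
iteration 4: 11011101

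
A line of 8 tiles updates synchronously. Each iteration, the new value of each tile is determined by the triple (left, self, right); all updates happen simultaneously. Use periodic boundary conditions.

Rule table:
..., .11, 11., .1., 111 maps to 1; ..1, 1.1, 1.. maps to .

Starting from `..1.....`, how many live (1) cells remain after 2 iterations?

6

1.1.1111
1.1.1111
count of 1: 6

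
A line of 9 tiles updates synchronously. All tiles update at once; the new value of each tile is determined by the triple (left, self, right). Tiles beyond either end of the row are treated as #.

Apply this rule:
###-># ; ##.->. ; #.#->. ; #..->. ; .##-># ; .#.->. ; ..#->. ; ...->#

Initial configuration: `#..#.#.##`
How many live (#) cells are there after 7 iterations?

5

iteration 1: .......##
iteration 2: .#####.##
iteration 3: .####..##
iteration 4: .###...##
iteration 5: .##..#.##
iteration 6: .#.....##
iteration 7: ...###.##
count of #: 5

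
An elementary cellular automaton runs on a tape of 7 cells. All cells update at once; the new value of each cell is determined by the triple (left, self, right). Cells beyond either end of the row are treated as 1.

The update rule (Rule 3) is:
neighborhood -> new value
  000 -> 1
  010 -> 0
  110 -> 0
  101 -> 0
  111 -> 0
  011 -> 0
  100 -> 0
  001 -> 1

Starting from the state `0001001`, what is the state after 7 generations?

0110010
0000100
0111001
0000010
0111100
0000001
0111110

0111110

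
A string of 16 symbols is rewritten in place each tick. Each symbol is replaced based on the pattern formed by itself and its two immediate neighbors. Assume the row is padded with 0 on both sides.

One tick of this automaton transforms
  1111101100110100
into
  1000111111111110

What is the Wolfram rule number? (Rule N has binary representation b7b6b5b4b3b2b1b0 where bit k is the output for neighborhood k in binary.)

126

position 1: 111 → 0  (bit 7 = 0)
position 4: 110 → 1  (bit 6 = 1)
position 5: 101 → 1  (bit 5 = 1)
position 8: 100 → 1  (bit 4 = 1)
position 0: 011 → 1  (bit 3 = 1)
position 13: 010 → 1  (bit 2 = 1)
position 9: 001 → 1  (bit 1 = 1)
position 15: 000 → 0  (bit 0 = 0)
bits b7..b0 = 01111110 = 126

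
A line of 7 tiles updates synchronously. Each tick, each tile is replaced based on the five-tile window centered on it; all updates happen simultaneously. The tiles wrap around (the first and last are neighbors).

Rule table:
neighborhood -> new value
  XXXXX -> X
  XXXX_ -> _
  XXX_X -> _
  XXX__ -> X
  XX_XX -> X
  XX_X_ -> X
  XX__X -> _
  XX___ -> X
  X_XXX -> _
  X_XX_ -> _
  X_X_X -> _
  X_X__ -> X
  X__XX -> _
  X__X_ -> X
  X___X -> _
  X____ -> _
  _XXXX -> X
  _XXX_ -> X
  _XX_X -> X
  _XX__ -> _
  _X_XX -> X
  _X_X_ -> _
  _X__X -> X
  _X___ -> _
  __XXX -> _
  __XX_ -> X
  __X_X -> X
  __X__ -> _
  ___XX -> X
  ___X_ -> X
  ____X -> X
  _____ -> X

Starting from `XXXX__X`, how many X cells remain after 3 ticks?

XX_X___
XXXX__X  (repeats tick 0; period 2)
tick 3: XX_X___
count of X: 3

3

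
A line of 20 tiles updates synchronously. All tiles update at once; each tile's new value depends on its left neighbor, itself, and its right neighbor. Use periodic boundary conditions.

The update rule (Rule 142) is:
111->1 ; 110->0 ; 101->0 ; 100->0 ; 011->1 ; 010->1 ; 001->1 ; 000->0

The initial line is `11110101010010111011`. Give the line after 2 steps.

11001101010100100111

step 1: 11100101010110110011
step 2: 11001101010100100111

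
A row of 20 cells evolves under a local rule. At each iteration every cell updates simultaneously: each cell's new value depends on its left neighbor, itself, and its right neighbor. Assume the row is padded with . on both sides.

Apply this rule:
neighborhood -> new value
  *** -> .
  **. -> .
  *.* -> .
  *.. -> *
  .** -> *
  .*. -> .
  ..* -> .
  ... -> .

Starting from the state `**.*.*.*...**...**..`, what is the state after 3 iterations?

..*.......*....*....

*.......*..*.*..*.*.
.*.......*....*....*
..*.......*....*....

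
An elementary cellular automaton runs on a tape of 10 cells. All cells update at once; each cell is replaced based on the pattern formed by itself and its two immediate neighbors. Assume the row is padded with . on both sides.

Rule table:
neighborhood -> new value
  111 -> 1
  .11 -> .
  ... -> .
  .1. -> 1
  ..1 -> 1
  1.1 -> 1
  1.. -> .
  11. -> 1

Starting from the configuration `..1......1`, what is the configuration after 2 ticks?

1.1....1.1

.11.....11
1.1....1.1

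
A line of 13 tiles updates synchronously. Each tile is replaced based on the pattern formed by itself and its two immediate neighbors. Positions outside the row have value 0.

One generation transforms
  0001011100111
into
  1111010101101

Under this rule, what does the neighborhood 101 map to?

At position 4 the neighborhood is 101; the next row has 0 there.

0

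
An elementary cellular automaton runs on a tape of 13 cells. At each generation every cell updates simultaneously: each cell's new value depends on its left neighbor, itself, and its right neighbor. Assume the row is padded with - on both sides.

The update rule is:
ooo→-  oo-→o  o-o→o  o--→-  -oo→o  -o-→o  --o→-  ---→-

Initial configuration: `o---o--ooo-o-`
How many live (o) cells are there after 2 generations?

generation 1: o---o--o-ooo-
generation 2: o---o--ooo-o-
count of o: 6

6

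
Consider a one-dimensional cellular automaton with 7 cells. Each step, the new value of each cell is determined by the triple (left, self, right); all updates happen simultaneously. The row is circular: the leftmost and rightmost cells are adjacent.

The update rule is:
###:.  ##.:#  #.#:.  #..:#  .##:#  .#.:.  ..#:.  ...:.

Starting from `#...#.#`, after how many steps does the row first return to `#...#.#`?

##....#
.##...#
.###...
.#.##..
...###.
...#.##
#....##
##...#.
###....
#.##...
..###..
..#.##.
....###
#...#.#

14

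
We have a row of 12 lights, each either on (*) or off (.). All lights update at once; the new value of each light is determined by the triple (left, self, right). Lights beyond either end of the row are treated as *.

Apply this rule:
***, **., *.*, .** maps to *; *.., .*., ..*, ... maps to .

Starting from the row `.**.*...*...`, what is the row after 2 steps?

****........
****........

****........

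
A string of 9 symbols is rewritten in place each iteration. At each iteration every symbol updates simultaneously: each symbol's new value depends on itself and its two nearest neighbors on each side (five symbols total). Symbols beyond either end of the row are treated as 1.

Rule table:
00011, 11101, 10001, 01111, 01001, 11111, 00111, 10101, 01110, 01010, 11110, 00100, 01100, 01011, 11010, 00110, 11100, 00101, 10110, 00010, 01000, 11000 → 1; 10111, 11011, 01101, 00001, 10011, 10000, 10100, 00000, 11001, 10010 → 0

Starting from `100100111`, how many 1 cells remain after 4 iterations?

7

100110111
100100011
100111111
100111111
count of 1: 7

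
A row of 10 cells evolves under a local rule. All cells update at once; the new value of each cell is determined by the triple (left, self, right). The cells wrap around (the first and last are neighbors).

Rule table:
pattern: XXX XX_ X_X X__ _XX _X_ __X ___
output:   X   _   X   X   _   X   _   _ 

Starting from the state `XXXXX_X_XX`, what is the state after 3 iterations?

XXXX_XXX_X
XXX_X_X_X_
_X_XXXXXXX

_X_XXXXXXX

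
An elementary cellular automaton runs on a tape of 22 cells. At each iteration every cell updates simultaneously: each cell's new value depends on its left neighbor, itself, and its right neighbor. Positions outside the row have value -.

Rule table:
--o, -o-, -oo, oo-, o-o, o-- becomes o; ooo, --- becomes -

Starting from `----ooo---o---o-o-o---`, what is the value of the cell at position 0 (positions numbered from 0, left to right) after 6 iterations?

---oo-oo-ooo-ooooooo--
--oooooooo-ooo-----oo-
-oo------ooo-oo---oooo
oooo----oo-ooooo-oo--o
o--oo--ooooo---ooooooo
oooooooo---oo-oo-----o
position 0 holds o

o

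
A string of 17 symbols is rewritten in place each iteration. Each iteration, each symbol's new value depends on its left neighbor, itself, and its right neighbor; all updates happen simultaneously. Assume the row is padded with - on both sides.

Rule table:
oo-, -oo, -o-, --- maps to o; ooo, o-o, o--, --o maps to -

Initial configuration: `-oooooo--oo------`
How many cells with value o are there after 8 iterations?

9

iteration 1: -o----o--oo-ooooo
iteration 2: -o-oo-o--oo-o---o
iteration 3: -o-oo-o--oo-o-o-o
iteration 4: -o-oo-o--oo-o-o-o  (fixed point — unchanged through iteration 8)
count of o: 9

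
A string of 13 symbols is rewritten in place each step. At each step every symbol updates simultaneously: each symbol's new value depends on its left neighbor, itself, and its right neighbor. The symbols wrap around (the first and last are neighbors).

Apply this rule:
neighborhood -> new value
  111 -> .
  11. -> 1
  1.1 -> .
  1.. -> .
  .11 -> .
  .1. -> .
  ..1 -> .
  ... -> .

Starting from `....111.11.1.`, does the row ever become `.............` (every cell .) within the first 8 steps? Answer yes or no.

......1..1...
.............
all cells are . at step 2

yes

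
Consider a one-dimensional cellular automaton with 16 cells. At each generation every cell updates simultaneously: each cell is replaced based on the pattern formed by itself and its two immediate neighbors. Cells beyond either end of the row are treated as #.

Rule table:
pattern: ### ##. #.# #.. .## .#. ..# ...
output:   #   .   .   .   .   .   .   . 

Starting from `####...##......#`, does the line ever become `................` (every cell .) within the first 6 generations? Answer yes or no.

###.............
##..............
#...............
................
all cells are . at generation 4

yes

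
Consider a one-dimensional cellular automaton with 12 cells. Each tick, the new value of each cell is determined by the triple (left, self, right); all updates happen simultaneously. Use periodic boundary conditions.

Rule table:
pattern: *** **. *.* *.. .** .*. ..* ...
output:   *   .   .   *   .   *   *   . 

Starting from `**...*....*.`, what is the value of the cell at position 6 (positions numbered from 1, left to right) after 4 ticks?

.

..*.***..**.
.**..*.**..*
...***...***
*.*.*.*.*.*.
position 6 holds .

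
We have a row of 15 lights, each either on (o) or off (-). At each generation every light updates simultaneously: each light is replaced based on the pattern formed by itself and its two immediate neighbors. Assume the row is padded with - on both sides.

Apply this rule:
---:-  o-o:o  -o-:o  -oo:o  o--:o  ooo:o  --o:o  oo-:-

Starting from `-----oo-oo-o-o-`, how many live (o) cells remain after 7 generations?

generation 1: ----oo-oo-ooooo
generation 2: ---oo-oo-ooooo-
generation 3: --oo-oo-ooooo-o
generation 4: -oo-oo-ooooo-oo
generation 5: oo-oo-ooooo-oo-
generation 6: o-oo-ooooo-oo-o
generation 7: ooo-ooooo-oo-oo
count of o: 12

12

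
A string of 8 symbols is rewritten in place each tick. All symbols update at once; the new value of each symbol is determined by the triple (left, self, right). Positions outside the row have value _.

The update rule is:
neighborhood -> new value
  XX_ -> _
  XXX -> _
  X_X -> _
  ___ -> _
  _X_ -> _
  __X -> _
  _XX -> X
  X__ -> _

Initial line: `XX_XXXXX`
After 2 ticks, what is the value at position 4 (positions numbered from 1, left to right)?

_

X__X____
________
position 4 holds _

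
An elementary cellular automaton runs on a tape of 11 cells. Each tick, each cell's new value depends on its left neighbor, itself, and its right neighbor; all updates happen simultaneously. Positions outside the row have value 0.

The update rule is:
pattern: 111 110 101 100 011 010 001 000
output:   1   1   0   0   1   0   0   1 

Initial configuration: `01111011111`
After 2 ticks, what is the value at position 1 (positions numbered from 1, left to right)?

0

01111011111  (fixed point — unchanged through tick 2)
position 1 holds 0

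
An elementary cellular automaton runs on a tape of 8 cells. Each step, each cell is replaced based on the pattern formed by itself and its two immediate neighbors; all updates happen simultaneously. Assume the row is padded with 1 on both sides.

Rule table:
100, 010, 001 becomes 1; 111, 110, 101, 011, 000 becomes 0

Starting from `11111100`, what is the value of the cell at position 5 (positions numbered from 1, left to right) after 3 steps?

1

00000011
10000100
01001111
position 5 holds 1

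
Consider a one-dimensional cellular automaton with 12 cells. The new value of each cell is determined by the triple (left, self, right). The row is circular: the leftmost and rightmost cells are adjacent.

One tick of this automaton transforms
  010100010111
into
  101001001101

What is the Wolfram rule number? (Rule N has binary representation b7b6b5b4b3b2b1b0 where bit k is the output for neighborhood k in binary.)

position 10: 111 → 0  (bit 7 = 0)
position 11: 110 → 1  (bit 6 = 1)
position 0: 101 → 1  (bit 5 = 1)
position 4: 100 → 0  (bit 4 = 0)
position 9: 011 → 1  (bit 3 = 1)
position 1: 010 → 0  (bit 2 = 0)
position 6: 001 → 0  (bit 1 = 0)
position 5: 000 → 1  (bit 0 = 1)
bits b7..b0 = 01101001 = 105

105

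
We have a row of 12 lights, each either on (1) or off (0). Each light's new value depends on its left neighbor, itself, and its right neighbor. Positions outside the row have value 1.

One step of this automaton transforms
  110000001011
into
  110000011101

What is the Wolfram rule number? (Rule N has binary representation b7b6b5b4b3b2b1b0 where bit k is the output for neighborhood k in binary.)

position 0: 111 → 1  (bit 7 = 1)
position 1: 110 → 1  (bit 6 = 1)
position 9: 101 → 1  (bit 5 = 1)
position 2: 100 → 0  (bit 4 = 0)
position 10: 011 → 0  (bit 3 = 0)
position 8: 010 → 1  (bit 2 = 1)
position 7: 001 → 1  (bit 1 = 1)
position 3: 000 → 0  (bit 0 = 0)
bits b7..b0 = 11100110 = 230

230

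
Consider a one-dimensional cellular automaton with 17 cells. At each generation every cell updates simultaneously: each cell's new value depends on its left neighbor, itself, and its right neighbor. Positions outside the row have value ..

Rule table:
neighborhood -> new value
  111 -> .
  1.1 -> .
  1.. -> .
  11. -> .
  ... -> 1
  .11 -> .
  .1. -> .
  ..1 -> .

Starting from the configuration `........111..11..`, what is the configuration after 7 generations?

1111111.........1
........1111111..
1111111.........1  (repeats generation 1; period 2)
generation 7: 1111111.........1

1111111.........1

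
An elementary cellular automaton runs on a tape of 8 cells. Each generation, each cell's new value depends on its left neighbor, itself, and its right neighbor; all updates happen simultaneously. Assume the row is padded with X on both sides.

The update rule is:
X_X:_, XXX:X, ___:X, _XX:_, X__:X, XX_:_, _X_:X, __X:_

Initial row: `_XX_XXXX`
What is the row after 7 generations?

X__X__X_

generation 1: _____XXX
generation 2: XXXX__XX
generation 3: XXX_X__X
generation 4: XX__XX__
generation 5: X_X___X_
generation 6: __XXX_X_
generation 7: X__X__X_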